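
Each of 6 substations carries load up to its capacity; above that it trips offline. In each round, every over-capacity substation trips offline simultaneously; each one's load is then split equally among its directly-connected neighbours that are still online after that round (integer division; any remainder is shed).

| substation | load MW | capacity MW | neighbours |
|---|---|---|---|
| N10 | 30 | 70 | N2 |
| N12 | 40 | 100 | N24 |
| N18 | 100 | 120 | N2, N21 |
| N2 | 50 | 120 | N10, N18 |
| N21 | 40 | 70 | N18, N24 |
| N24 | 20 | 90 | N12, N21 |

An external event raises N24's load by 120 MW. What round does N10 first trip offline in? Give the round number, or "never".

Round 1 — N24 at 140 > 90. N24 trips offline.
  N24 sheds 140 MW to N12, N21: 70 each.
    N12: 40+70 = 110 > 100
    N21: 40+70 = 110 > 70
Round 2 — N12, N21 trip offline.
  N12 sheds 110 MW: no online neighbours, lost.
  N21 sheds 110 MW to N18: 110 each.
    N18: 100+110 = 210 > 120
Round 3 — N18 trips offline.
  N18 sheds 210 MW to N2: 210 each.
    N2: 50+210 = 260 > 120
Round 4 — N2 trips offline.
  N2 sheds 260 MW to N10: 260 each.
    N10: 30+260 = 290 > 70
Round 5 — N10 trips offline.
  N10 sheds 290 MW: no online neighbours, lost.
No further trips.

5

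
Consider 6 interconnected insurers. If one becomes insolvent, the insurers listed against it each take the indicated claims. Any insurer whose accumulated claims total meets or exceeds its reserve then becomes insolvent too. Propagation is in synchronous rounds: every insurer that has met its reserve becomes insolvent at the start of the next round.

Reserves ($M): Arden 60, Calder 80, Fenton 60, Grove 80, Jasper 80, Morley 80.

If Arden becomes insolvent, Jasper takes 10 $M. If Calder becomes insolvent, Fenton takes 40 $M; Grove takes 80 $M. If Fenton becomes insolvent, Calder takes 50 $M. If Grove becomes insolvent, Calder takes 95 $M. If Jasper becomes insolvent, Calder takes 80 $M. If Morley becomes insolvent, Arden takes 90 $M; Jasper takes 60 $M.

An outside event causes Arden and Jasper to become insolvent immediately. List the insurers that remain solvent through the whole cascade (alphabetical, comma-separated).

Fenton, Morley

Round 1 — Arden, Jasper become insolvent (initial).
  Calder: +80 → 80 ≥ 80
Round 2 — Calder becomes insolvent.
  Fenton: +40 → 40 < 60
  Grove: +80 → 80 ≥ 80
Round 3 — Grove becomes insolvent.
No further insolvencies.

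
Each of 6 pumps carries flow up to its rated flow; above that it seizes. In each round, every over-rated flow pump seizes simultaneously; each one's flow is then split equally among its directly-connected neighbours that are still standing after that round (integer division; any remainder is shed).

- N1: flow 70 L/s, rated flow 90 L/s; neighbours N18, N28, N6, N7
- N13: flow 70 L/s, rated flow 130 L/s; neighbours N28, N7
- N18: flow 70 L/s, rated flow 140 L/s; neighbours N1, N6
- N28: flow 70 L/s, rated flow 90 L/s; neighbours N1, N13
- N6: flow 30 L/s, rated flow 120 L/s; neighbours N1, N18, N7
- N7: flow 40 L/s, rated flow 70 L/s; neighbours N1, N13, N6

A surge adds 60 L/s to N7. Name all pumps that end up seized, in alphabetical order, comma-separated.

N1, N13, N28, N7

Round 1 — N7 at 100 > 70. N7 seizes.
  N7 sheds 100 L/s to N1, N13, N6: 33 each (1 lost).
    N1: 70+33 = 103 > 90
    N13: 70+33 = 103 ≤ 130
    N6: 30+33 = 63 ≤ 120
Round 2 — N1 seizes.
  N1 sheds 103 L/s to N18, N28, N6: 34 each (1 lost).
    N18: 70+34 = 104 ≤ 140
    N28: 70+34 = 104 > 90
    N6: 63+34 = 97 ≤ 120
Round 3 — N28 seizes.
  N28 sheds 104 L/s to N13: 104 each.
    N13: 103+104 = 207 > 130
Round 4 — N13 seizes.
  N13 sheds 207 L/s: no online neighbours, lost.
No further seizures.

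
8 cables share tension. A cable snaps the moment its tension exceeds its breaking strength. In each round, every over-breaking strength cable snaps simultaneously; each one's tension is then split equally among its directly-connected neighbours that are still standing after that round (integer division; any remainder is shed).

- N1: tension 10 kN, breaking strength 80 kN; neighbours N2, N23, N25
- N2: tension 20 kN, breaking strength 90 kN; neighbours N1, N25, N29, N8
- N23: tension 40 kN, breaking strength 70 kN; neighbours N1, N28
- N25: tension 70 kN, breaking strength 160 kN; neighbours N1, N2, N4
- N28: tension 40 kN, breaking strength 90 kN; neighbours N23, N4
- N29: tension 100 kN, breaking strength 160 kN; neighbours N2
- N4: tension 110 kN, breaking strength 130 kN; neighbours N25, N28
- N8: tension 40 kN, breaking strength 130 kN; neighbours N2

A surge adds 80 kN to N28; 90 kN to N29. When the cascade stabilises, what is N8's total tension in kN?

Round 1 — N28 at 120 > 90; N29 at 190 > 160. N28, N29 snap.
  N28 sheds 120 kN to N23, N4: 60 each.
    N23: 40+60 = 100 > 70
    N4: 110+60 = 170 > 130
  N29 sheds 190 kN to N2: 190 each.
    N2: 20+190 = 210 > 90
Round 2 — N2, N23, N4 snap.
  N2 sheds 210 kN to N1, N25, N8: 70 each.
    N1: 10+70 = 80 ≤ 80
    N25: 70+70 = 140 ≤ 160
    N8: 40+70 = 110 ≤ 130
  N23 sheds 100 kN to N1: 100 each.
    N1: 80+100 = 180 > 80
  N4 sheds 170 kN to N25: 170 each.
    N25: 140+170 = 310 > 160
Round 3 — N1, N25 snap.
  N1 sheds 180 kN: no online neighbours, lost.
  N25 sheds 310 kN: no online neighbours, lost.
No further breaks.

110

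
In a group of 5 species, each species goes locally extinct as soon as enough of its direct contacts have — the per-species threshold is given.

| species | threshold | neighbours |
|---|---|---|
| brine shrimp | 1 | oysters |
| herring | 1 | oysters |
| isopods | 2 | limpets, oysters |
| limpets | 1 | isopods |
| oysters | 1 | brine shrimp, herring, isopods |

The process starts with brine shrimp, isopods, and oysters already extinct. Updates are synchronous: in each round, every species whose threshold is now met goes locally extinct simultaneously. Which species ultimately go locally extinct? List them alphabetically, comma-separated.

Round 1 — brine shrimp, isopods, oysters go locally extinct (initial).
Round 2 — checking thresholds:
  herring: 1 of 1 neighbours ≥ 1, goes locally extinct.
  limpets: 1 of 1 neighbours ≥ 1, goes locally extinct.
Round 3 — no new extinctions; cascade stops.

brine shrimp, herring, isopods, limpets, oysters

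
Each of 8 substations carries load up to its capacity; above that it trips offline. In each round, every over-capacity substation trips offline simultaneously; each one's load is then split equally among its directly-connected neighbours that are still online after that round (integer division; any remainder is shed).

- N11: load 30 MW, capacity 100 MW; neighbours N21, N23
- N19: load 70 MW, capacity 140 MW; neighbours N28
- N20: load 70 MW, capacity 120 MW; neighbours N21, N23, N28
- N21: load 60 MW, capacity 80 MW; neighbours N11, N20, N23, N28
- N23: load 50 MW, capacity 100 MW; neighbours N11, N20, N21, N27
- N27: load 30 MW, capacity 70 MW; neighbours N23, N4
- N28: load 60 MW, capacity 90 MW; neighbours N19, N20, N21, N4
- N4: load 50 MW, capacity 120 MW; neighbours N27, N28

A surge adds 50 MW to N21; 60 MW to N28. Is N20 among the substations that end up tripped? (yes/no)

Round 1 — N21 at 110 > 80; N28 at 120 > 90. N21, N28 trip offline.
  N21 sheds 110 MW to N11, N20, N23: 36 each (2 lost).
    N11: 30+36 = 66 ≤ 100
    N20: 70+36 = 106 ≤ 120
    N23: 50+36 = 86 ≤ 100
  N28 sheds 120 MW to N19, N20, N4: 40 each.
    N19: 70+40 = 110 ≤ 140
    N20: 106+40 = 146 > 120
    N4: 50+40 = 90 ≤ 120
Round 2 — N20 trips offline.
  N20 sheds 146 MW to N23: 146 each.
    N23: 86+146 = 232 > 100
Round 3 — N23 trips offline.
  N23 sheds 232 MW to N11, N27: 116 each.
    N11: 66+116 = 182 > 100
    N27: 30+116 = 146 > 70
Round 4 — N11, N27 trip offline.
  N11 sheds 182 MW: no online neighbours, lost.
  N27 sheds 146 MW to N4: 146 each.
    N4: 90+146 = 236 > 120
Round 5 — N4 trips offline.
  N4 sheds 236 MW: no online neighbours, lost.
No further trips.

yes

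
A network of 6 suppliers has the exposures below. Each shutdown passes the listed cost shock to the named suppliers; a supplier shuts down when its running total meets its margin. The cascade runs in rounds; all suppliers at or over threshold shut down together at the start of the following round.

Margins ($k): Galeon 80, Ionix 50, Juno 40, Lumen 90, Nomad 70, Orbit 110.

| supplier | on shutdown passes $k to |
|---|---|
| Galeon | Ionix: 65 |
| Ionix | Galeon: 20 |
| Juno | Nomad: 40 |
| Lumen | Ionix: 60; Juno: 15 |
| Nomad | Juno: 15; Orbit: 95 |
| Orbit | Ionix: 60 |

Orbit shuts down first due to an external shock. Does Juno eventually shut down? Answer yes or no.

no

Round 1 — Orbit shuts down (initial).
  Ionix: +60 → 60 ≥ 50
Round 2 — Ionix shuts down.
  Galeon: +20 → 20 < 80
No further shutdowns.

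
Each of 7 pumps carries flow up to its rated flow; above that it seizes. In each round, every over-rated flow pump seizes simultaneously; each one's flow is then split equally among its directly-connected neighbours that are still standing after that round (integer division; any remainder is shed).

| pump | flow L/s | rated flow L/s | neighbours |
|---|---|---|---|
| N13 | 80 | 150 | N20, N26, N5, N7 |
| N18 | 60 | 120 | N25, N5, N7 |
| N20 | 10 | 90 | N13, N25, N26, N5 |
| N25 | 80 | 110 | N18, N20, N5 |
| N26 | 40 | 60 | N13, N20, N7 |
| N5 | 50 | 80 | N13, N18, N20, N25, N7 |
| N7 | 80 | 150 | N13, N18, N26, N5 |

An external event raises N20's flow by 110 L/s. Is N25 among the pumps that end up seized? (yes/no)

no

Round 1 — N20 at 120 > 90. N20 seizes.
  N20 sheds 120 L/s to N13, N25, N26, N5: 30 each.
    N13: 80+30 = 110 ≤ 150
    N25: 80+30 = 110 ≤ 110
    N26: 40+30 = 70 > 60
    N5: 50+30 = 80 ≤ 80
Round 2 — N26 seizes.
  N26 sheds 70 L/s to N13, N7: 35 each.
    N13: 110+35 = 145 ≤ 150
    N7: 80+35 = 115 ≤ 150
No further seizures.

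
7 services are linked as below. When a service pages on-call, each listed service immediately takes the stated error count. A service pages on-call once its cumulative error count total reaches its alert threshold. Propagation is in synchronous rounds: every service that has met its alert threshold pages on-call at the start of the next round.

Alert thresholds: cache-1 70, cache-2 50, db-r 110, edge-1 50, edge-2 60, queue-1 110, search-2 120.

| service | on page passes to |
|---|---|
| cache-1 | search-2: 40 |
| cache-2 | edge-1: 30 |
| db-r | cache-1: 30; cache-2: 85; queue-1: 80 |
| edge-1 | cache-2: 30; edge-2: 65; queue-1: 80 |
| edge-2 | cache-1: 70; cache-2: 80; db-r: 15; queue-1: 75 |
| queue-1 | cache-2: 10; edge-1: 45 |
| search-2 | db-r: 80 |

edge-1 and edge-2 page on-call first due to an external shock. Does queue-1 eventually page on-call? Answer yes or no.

Round 1 — edge-1, edge-2 page on-call (initial).
  cache-1: +70 → 70 ≥ 70
  cache-2: +30+80 → 110 ≥ 50
  db-r: +15 → 15 < 110
  queue-1: +80+75 → 155 ≥ 110
Round 2 — cache-1, cache-2, queue-1 page on-call.
  search-2: +40 → 40 < 120
No further pages.

yes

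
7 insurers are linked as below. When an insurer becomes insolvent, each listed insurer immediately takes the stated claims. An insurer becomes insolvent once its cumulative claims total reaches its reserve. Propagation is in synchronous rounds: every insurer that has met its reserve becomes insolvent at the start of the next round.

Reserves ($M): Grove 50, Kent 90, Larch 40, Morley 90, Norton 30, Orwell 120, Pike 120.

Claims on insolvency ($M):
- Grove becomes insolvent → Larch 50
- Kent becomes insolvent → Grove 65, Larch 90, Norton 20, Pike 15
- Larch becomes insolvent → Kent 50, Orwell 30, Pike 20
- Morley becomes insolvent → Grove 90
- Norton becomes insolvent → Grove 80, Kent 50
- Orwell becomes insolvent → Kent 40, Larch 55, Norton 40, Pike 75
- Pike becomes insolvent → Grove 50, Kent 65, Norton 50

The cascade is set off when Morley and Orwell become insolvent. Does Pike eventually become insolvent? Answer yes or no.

Round 1 — Morley, Orwell become insolvent (initial).
  Grove: +90 → 90 ≥ 50
  Kent: +40 → 40 < 90
  Larch: +55 → 55 ≥ 40
  Norton: +40 → 40 ≥ 30
  Pike: +75 → 75 < 120
Round 2 — Grove, Larch, Norton become insolvent.
  Kent: +50+50 → 140 ≥ 90
  Pike: +20 → 95 < 120
Round 3 — Kent becomes insolvent.
  Pike: +15 → 110 < 120
No further insolvencies.

no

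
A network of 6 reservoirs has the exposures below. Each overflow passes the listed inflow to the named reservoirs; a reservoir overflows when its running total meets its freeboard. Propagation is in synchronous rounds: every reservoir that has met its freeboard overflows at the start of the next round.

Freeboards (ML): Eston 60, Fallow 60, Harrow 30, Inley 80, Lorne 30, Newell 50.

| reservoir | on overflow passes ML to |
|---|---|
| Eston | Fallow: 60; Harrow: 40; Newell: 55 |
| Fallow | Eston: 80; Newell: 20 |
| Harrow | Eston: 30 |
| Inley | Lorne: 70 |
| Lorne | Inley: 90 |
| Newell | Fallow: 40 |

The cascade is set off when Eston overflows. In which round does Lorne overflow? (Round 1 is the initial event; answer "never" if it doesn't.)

never

Round 1 — Eston overflows (initial).
  Fallow: +60 → 60 ≥ 60
  Harrow: +40 → 40 ≥ 30
  Newell: +55 → 55 ≥ 50
Round 2 — Fallow, Harrow, Newell overflow.
No further overflows.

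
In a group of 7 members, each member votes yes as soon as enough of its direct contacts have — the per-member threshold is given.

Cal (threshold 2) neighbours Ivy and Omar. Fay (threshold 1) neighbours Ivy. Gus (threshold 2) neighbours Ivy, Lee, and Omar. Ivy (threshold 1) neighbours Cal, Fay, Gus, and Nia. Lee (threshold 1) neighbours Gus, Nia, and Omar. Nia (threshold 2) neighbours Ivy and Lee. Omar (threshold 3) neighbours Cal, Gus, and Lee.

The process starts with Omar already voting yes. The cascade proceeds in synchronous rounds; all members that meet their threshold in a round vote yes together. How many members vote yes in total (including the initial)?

7

Round 1 — Omar votes yes (initial).
Round 2 — checking thresholds:
  Cal: 1 of 2 neighbours < 2, holds.
  Gus: 1 of 3 neighbours < 2, holds.
  Lee: 1 of 3 neighbours ≥ 1, votes yes.
Round 3 — checking thresholds:
  Cal: 1 of 2 neighbours < 2, holds.
  Gus: 2 of 3 neighbours ≥ 2, votes yes.
  Nia: 1 of 2 neighbours < 2, holds.
Round 4 — checking thresholds:
  Cal: 1 of 2 neighbours < 2, holds.
  Ivy: 1 of 4 neighbours ≥ 1, votes yes.
  Nia: 1 of 2 neighbours < 2, holds.
Round 5 — checking thresholds:
  Cal: 2 of 2 neighbours ≥ 2, votes yes.
  Fay: 1 of 1 neighbours ≥ 1, votes yes.
  Nia: 2 of 2 neighbours ≥ 2, votes yes.
Round 6 — no new yes votes; cascade stops.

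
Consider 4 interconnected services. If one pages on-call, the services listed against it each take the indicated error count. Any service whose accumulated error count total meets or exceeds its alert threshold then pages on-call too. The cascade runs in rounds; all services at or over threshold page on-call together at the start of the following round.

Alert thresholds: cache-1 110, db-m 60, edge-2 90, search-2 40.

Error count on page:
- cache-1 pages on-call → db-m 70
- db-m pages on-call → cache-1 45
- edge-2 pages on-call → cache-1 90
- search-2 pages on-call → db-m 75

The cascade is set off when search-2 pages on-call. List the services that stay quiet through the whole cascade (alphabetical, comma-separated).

cache-1, edge-2

Round 1 — search-2 pages on-call (initial).
  db-m: +75 → 75 ≥ 60
Round 2 — db-m pages on-call.
  cache-1: +45 → 45 < 110
No further pages.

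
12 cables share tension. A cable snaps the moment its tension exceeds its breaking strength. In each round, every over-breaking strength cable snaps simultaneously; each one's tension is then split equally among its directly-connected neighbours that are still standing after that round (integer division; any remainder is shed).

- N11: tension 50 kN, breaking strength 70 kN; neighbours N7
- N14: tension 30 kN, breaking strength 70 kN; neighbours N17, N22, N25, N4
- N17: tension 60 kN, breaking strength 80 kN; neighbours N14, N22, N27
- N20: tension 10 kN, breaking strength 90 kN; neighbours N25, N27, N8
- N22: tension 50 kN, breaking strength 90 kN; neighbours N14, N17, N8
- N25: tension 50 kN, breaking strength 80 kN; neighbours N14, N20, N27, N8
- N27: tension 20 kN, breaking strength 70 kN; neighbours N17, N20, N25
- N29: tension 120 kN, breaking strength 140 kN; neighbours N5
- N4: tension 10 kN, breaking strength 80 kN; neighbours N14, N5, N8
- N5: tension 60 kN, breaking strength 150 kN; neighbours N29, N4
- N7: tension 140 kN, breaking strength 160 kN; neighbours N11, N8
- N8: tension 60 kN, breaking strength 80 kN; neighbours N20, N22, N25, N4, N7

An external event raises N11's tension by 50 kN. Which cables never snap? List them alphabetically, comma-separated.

Round 1 — N11 at 100 > 70. N11 snaps.
  N11 sheds 100 kN to N7: 100 each.
    N7: 140+100 = 240 > 160
Round 2 — N7 snaps.
  N7 sheds 240 kN to N8: 240 each.
    N8: 60+240 = 300 > 80
Round 3 — N8 snaps.
  N8 sheds 300 kN to N20, N22, N25, N4: 75 each.
    N20: 10+75 = 85 ≤ 90
    N22: 50+75 = 125 > 90
    N25: 50+75 = 125 > 80
    N4: 10+75 = 85 > 80
Round 4 — N22, N25, N4 snap.
  N22 sheds 125 kN to N14, N17: 62 each (1 lost).
    N14: 30+62 = 92 > 70
    N17: 60+62 = 122 > 80
  N25 sheds 125 kN to N14, N20, N27: 41 each (2 lost).
    N14: 92+41 = 133 > 70
    N20: 85+41 = 126 > 90
    N27: 20+41 = 61 ≤ 70
  N4 sheds 85 kN to N14, N5: 42 each (1 lost).
    N14: 133+42 = 175 > 70
    N5: 60+42 = 102 ≤ 150
Round 5 — N14, N17, N20 snap.
  N14 sheds 175 kN: no online neighbours, lost.
  N17 sheds 122 kN to N27: 122 each.
    N27: 61+122 = 183 > 70
  N20 sheds 126 kN to N27: 126 each.
    N27: 183+126 = 309 > 70
Round 6 — N27 snaps.
  N27 sheds 309 kN: no online neighbours, lost.
No further breaks.

N29, N5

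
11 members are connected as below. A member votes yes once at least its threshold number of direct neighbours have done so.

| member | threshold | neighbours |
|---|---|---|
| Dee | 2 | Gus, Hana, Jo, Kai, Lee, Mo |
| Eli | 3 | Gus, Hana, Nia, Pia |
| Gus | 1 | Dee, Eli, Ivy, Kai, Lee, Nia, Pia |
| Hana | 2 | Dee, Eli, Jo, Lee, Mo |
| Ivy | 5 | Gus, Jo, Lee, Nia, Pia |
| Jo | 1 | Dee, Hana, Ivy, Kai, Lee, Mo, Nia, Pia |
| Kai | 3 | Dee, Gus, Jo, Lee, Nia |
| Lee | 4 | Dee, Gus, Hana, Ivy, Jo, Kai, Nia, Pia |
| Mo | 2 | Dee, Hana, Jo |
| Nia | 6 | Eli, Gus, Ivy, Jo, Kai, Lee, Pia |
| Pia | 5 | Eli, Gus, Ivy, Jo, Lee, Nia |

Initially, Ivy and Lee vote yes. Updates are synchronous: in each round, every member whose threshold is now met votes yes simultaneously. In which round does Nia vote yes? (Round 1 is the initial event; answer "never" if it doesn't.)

never

Round 1 — Ivy, Lee vote yes (initial).
Round 2 — checking thresholds:
  Dee: 1 of 6 neighbours < 2, not yet.
  Gus: 2 of 7 neighbours ≥ 1, votes yes.
  Hana: 1 of 5 neighbours < 2, not yet.
  Jo: 2 of 8 neighbours ≥ 1, votes yes.
  Kai: 1 of 5 neighbours < 3, not yet.
  Nia: 2 of 7 neighbours < 6, not yet.
  Pia: 2 of 6 neighbours < 5, not yet.
Round 3 — checking thresholds:
  Dee: 3 of 6 neighbours ≥ 2, votes yes.
  Eli: 1 of 4 neighbours < 3, not yet.
  Hana: 2 of 5 neighbours ≥ 2, votes yes.
  Kai: 3 of 5 neighbours ≥ 3, votes yes.
  Mo: 1 of 3 neighbours < 2, not yet.
  Nia: 4 of 7 neighbours < 6, not yet.
  Pia: 4 of 6 neighbours < 5, not yet.
Round 4 — checking thresholds:
  Eli: 2 of 4 neighbours < 3, not yet.
  Mo: 3 of 3 neighbours ≥ 2, votes yes.
  Nia: 5 of 7 neighbours < 6, not yet.
  Pia: 4 of 6 neighbours < 5, not yet.
Round 5 — no new yes votes; cascade stops.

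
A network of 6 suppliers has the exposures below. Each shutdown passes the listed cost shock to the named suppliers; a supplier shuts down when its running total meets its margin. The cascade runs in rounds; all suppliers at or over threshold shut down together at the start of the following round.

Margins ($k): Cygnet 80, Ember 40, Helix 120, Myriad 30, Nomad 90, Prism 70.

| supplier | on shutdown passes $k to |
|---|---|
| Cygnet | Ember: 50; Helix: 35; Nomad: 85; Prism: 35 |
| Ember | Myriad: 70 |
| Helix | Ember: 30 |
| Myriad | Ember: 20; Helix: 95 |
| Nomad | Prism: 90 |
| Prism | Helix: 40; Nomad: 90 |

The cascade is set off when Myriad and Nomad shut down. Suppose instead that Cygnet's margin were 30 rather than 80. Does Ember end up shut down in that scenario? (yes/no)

yes

With Cygnet's margin at 30:
Round 1 — Myriad, Nomad shut down (initial).
  Ember: +20 → 20 < 40
  Helix: +95 → 95 < 120
  Prism: +90 → 90 ≥ 70
Round 2 — Prism shuts down.
  Helix: +40 → 135 ≥ 120
Round 3 — Helix shuts down.
  Ember: +30 → 50 ≥ 40
Round 4 — Ember shuts down.
No further shutdowns.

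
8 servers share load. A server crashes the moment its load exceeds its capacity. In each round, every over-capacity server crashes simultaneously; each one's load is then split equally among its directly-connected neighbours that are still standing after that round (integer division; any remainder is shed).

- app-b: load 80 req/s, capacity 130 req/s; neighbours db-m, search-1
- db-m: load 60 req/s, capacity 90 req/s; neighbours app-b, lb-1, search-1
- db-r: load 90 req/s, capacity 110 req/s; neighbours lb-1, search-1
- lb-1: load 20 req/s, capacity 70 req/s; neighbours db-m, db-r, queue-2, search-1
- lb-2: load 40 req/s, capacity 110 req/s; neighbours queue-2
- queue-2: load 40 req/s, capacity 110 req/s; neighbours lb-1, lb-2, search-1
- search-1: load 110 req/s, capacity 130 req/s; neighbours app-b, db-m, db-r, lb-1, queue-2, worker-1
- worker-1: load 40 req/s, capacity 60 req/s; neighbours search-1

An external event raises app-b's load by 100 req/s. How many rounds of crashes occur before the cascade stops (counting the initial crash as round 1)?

Round 1 — app-b at 180 > 130. app-b crashes.
  app-b sheds 180 req/s to db-m, search-1: 90 each.
    db-m: 60+90 = 150 > 90
    search-1: 110+90 = 200 > 130
Round 2 — db-m, search-1 crash.
  db-m sheds 150 req/s to lb-1: 150 each.
    lb-1: 20+150 = 170 > 70
  search-1 sheds 200 req/s to db-r, lb-1, queue-2, worker-1: 50 each.
    db-r: 90+50 = 140 > 110
    lb-1: 170+50 = 220 > 70
    queue-2: 40+50 = 90 ≤ 110
    worker-1: 40+50 = 90 > 60
Round 3 — db-r, lb-1, worker-1 crash.
  db-r sheds 140 req/s: no online neighbours, lost.
  lb-1 sheds 220 req/s to queue-2: 220 each.
    queue-2: 90+220 = 310 > 110
  worker-1 sheds 90 req/s: no online neighbours, lost.
Round 4 — queue-2 crashes.
  queue-2 sheds 310 req/s to lb-2: 310 each.
    lb-2: 40+310 = 350 > 110
Round 5 — lb-2 crashes.
  lb-2 sheds 350 req/s: no online neighbours, lost.
No further crashes.

5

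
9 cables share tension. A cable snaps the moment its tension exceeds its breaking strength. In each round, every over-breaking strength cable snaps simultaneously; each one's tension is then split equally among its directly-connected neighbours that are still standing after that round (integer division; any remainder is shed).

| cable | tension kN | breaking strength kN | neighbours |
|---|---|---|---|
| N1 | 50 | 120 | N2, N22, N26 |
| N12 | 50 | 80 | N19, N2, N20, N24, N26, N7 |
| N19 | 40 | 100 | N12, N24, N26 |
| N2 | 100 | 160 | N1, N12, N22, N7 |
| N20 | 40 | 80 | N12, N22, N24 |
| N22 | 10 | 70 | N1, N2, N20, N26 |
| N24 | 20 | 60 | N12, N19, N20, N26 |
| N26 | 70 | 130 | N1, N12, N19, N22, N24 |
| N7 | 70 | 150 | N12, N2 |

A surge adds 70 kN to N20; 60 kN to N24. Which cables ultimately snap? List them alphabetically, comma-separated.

N12, N20, N24

Round 1 — N20 at 110 > 80; N24 at 80 > 60. N20, N24 snap.
  N20 sheds 110 kN to N12, N22: 55 each.
    N12: 50+55 = 105 > 80
    N22: 10+55 = 65 ≤ 70
  N24 sheds 80 kN to N12, N19, N26: 26 each (2 lost).
    N12: 105+26 = 131 > 80
    N19: 40+26 = 66 ≤ 100
    N26: 70+26 = 96 ≤ 130
Round 2 — N12 snaps.
  N12 sheds 131 kN to N19, N2, N26, N7: 32 each (3 lost).
    N19: 66+32 = 98 ≤ 100
    N2: 100+32 = 132 ≤ 160
    N26: 96+32 = 128 ≤ 130
    N7: 70+32 = 102 ≤ 150
No further breaks.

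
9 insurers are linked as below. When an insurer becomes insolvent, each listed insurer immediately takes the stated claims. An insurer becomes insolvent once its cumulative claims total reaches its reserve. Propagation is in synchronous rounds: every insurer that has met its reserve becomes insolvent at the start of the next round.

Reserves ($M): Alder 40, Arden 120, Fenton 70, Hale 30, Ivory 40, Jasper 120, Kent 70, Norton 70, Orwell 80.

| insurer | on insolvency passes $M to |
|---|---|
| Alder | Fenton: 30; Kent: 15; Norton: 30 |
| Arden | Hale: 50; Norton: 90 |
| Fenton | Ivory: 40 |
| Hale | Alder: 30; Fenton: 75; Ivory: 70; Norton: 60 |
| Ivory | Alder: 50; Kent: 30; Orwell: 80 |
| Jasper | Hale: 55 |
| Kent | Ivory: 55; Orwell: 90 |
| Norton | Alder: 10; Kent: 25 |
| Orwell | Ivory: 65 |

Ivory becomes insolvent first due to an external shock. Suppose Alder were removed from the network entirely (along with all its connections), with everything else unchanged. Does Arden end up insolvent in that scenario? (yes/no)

With Alder removed:
Round 1 — Ivory becomes insolvent (initial).
  Kent: +30 → 30 < 70
  Orwell: +80 → 80 ≥ 80
Round 2 — Orwell becomes insolvent.
No further insolvencies.

no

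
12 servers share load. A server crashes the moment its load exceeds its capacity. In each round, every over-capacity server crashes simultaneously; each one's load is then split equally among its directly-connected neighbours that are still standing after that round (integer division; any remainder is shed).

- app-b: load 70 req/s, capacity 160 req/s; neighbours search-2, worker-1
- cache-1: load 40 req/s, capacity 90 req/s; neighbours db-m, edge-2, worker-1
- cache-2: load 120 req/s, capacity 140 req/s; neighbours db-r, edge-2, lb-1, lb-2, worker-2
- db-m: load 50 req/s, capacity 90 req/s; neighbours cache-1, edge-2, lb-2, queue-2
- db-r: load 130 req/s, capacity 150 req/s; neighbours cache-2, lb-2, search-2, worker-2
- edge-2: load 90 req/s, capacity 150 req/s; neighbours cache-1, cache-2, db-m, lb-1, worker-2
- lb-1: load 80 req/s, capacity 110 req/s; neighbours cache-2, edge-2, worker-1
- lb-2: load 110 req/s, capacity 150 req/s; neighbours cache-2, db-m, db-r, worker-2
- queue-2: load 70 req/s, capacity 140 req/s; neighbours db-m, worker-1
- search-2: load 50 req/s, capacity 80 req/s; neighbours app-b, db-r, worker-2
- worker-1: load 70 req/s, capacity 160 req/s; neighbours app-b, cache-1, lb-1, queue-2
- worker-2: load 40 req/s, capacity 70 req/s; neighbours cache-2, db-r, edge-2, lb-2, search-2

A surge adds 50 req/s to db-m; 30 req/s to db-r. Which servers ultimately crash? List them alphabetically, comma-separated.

app-b, cache-1, cache-2, db-m, db-r, edge-2, lb-1, lb-2, queue-2, search-2, worker-1, worker-2

Round 1 — db-m at 100 > 90; db-r at 160 > 150. db-m, db-r crash.
  db-m sheds 100 req/s to cache-1, edge-2, lb-2, queue-2: 25 each.
    cache-1: 40+25 = 65 ≤ 90
    edge-2: 90+25 = 115 ≤ 150
    lb-2: 110+25 = 135 ≤ 150
    queue-2: 70+25 = 95 ≤ 140
  db-r sheds 160 req/s to cache-2, lb-2, search-2, worker-2: 40 each.
    cache-2: 120+40 = 160 > 140
    lb-2: 135+40 = 175 > 150
    search-2: 50+40 = 90 > 80
    worker-2: 40+40 = 80 > 70
Round 2 — cache-2, lb-2, search-2, worker-2 crash.
  cache-2 sheds 160 req/s to edge-2, lb-1: 80 each.
    edge-2: 115+80 = 195 > 150
    lb-1: 80+80 = 160 > 110
  lb-2 sheds 175 req/s: no online neighbours, lost.
  search-2 sheds 90 req/s to app-b: 90 each.
    app-b: 70+90 = 160 ≤ 160
  worker-2 sheds 80 req/s to edge-2: 80 each.
    edge-2: 195+80 = 275 > 150
Round 3 — edge-2, lb-1 crash.
  edge-2 sheds 275 req/s to cache-1: 275 each.
    cache-1: 65+275 = 340 > 90
  lb-1 sheds 160 req/s to worker-1: 160 each.
    worker-1: 70+160 = 230 > 160
Round 4 — cache-1, worker-1 crash.
  cache-1 sheds 340 req/s: no online neighbours, lost.
  worker-1 sheds 230 req/s to app-b, queue-2: 115 each.
    app-b: 160+115 = 275 > 160
    queue-2: 95+115 = 210 > 140
Round 5 — app-b, queue-2 crash.
  app-b sheds 275 req/s: no online neighbours, lost.
  queue-2 sheds 210 req/s: no online neighbours, lost.
No further crashes.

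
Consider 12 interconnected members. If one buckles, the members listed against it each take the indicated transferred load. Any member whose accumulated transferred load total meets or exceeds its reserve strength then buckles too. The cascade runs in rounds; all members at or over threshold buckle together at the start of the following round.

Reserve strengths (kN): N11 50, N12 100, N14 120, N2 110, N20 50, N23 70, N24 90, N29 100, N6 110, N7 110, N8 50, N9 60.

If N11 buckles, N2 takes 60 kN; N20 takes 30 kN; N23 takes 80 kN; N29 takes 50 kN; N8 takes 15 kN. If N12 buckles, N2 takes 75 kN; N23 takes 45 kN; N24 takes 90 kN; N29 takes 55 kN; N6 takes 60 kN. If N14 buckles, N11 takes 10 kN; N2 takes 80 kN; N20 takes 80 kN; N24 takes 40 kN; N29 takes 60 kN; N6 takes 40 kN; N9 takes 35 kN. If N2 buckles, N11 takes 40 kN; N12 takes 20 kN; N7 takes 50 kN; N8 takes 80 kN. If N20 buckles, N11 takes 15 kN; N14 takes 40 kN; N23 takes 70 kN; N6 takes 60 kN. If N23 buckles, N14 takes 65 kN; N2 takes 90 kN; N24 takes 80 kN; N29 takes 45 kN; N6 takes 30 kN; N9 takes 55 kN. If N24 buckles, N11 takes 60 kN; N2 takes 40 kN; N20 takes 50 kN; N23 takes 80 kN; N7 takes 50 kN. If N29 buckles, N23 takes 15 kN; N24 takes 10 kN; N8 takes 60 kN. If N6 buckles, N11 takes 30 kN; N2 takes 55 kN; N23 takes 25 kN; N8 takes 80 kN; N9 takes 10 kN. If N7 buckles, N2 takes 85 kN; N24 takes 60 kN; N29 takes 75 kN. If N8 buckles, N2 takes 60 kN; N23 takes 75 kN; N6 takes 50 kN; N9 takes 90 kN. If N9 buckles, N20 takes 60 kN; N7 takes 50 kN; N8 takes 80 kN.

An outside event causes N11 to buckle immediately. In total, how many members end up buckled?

7

Round 1 — N11 buckles (initial).
  N2: +60 → 60 < 110
  N20: +30 → 30 < 50
  N23: +80 → 80 ≥ 70
  N29: +50 → 50 < 100
  N8: +15 → 15 < 50
Round 2 — N23 buckles.
  N14: +65 → 65 < 120
  N2: +90 → 150 ≥ 110
  N24: +80 → 80 < 90
  N29: +45 → 95 < 100
  N6: +30 → 30 < 110
  N9: +55 → 55 < 60
Round 3 — N2 buckles.
  N12: +20 → 20 < 100
  N7: +50 → 50 < 110
  N8: +80 → 95 ≥ 50
Round 4 — N8 buckles.
  N6: +50 → 80 < 110
  N9: +90 → 145 ≥ 60
Round 5 — N9 buckles.
  N20: +60 → 90 ≥ 50
  N7: +50 → 100 < 110
Round 6 — N20 buckles.
  N14: +40 → 105 < 120
  N6: +60 → 140 ≥ 110
Round 7 — N6 buckles.
No further bucklings.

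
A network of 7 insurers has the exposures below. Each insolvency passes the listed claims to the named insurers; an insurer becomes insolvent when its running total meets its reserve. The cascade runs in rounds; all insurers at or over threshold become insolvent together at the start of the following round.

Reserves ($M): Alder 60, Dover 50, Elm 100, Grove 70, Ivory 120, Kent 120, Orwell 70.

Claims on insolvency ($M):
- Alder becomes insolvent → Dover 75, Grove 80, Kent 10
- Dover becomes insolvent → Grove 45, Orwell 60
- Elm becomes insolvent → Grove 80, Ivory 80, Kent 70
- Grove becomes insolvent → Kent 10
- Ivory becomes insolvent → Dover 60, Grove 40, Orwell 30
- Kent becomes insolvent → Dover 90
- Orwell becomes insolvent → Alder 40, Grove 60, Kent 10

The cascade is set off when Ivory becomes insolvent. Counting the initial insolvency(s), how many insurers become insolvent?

Round 1 — Ivory becomes insolvent (initial).
  Dover: +60 → 60 ≥ 50
  Grove: +40 → 40 < 70
  Orwell: +30 → 30 < 70
Round 2 — Dover becomes insolvent.
  Grove: +45 → 85 ≥ 70
  Orwell: +60 → 90 ≥ 70
Round 3 — Grove, Orwell become insolvent.
  Alder: +40 → 40 < 60
  Kent: +10+10 → 20 < 120
No further insolvencies.

4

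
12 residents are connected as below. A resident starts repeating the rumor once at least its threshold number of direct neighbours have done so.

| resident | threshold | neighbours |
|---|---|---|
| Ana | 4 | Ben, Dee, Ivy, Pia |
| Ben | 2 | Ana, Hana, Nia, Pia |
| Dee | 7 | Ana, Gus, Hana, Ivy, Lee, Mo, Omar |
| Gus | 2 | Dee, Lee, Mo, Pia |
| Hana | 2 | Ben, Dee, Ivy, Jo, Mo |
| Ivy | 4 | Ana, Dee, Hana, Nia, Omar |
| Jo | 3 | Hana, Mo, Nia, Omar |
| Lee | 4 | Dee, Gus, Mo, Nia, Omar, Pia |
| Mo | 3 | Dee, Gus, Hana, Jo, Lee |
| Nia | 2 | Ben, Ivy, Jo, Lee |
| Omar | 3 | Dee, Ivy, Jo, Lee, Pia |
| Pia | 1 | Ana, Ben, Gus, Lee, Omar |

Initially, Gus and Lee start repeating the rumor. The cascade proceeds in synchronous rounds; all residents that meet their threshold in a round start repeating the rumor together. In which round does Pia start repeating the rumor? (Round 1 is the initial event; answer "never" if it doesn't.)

Round 1 — Gus, Lee start repeating the rumor (initial).
Round 2 — checking thresholds:
  Dee: 2 of 7 neighbours < 7, not yet.
  Mo: 2 of 5 neighbours < 3, not yet.
  Nia: 1 of 4 neighbours < 2, not yet.
  Omar: 1 of 5 neighbours < 3, not yet.
  Pia: 2 of 5 neighbours ≥ 1, starts repeating the rumor.
Round 3 — no new spreads; cascade stops.

2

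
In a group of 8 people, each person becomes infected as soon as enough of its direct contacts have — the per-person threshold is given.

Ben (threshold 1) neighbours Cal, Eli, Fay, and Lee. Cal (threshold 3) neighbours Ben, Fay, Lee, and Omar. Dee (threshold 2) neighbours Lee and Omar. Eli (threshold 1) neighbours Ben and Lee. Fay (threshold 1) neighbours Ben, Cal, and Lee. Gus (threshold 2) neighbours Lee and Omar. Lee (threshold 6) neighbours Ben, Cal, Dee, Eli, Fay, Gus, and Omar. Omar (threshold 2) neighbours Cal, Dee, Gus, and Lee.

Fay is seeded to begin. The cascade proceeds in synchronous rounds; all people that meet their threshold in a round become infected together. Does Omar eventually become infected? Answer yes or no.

no

Round 1 — Fay becomes infected (initial).
Round 2 — checking thresholds:
  Ben: 1 of 4 neighbours ≥ 1, becomes infected.
  Cal: 1 of 4 neighbours < 3, below threshold.
  Lee: 1 of 7 neighbours < 6, below threshold.
Round 3 — checking thresholds:
  Cal: 2 of 4 neighbours < 3, below threshold.
  Eli: 1 of 2 neighbours ≥ 1, becomes infected.
  Lee: 2 of 7 neighbours < 6, below threshold.
Round 4 — no new infections; cascade stops.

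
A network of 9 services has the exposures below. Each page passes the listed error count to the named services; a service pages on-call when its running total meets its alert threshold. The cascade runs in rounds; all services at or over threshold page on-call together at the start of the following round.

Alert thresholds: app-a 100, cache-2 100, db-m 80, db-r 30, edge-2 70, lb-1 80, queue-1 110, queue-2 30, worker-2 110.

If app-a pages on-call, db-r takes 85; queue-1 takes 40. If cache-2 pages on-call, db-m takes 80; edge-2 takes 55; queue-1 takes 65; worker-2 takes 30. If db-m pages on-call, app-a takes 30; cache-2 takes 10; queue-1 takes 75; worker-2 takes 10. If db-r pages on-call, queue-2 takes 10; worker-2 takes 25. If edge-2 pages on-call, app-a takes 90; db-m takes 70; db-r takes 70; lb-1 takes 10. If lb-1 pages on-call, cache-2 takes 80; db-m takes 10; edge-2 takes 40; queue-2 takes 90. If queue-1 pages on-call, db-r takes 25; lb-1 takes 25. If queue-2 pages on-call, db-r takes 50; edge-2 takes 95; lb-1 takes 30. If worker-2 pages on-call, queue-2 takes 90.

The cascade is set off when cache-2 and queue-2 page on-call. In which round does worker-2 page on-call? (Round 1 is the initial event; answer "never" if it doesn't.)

never

Round 1 — cache-2, queue-2 page on-call (initial).
  db-m: +80 → 80 ≥ 80
  db-r: +50 → 50 ≥ 30
  edge-2: +55+95 → 150 ≥ 70
  lb-1: +30 → 30 < 80
  queue-1: +65 → 65 < 110
  worker-2: +30 → 30 < 110
Round 2 — db-m, db-r, edge-2 page on-call.
  app-a: +30+90 → 120 ≥ 100
  lb-1: +10 → 40 < 80
  queue-1: +75 → 140 ≥ 110
  worker-2: +10+25 → 65 < 110
Round 3 — app-a, queue-1 page on-call.
  lb-1: +25 → 65 < 80
No further pages.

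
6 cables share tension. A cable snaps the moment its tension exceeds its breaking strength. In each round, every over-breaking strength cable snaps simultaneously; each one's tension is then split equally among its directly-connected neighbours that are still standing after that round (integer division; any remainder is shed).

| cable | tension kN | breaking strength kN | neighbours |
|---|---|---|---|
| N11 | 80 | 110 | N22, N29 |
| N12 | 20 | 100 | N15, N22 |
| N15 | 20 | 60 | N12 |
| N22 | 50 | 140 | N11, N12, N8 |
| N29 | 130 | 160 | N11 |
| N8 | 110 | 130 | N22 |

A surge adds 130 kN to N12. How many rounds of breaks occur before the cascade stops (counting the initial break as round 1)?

Round 1 — N12 at 150 > 100. N12 snaps.
  N12 sheds 150 kN to N15, N22: 75 each.
    N15: 20+75 = 95 > 60
    N22: 50+75 = 125 ≤ 140
Round 2 — N15 snaps.
  N15 sheds 95 kN: no online neighbours, lost.
No further breaks.

2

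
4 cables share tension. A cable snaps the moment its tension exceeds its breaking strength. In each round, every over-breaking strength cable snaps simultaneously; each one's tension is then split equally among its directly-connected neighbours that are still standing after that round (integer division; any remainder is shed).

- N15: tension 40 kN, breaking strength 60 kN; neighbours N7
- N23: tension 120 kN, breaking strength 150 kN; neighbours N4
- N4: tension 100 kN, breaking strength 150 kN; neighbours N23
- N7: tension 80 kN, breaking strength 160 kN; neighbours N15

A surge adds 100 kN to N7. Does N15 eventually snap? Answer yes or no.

yes

Round 1 — N7 at 180 > 160. N7 snaps.
  N7 sheds 180 kN to N15: 180 each.
    N15: 40+180 = 220 > 60
Round 2 — N15 snaps.
  N15 sheds 220 kN: no online neighbours, lost.
No further breaks.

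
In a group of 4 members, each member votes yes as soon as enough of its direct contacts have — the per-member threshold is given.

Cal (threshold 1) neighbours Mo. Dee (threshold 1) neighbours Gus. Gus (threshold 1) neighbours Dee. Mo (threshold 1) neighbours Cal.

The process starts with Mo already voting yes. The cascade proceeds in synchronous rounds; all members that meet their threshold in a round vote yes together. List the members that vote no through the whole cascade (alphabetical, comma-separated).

Round 1 — Mo votes yes (initial).
Round 2 — checking thresholds:
  Cal: 1 of 1 neighbours ≥ 1, votes yes.
Round 3 — no new yes votes; cascade stops.

Dee, Gus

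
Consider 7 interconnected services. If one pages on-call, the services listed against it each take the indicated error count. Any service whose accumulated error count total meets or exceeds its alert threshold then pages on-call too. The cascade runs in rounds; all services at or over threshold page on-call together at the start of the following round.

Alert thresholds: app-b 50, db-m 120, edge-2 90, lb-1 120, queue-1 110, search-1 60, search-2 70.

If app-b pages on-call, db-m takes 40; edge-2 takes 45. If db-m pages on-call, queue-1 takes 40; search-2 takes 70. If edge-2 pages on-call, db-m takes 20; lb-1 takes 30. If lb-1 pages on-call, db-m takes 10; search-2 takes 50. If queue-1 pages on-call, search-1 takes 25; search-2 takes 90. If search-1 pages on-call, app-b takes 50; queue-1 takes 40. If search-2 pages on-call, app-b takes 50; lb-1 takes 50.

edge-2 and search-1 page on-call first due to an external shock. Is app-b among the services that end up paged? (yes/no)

Round 1 — edge-2, search-1 page on-call (initial).
  app-b: +50 → 50 ≥ 50
  db-m: +20 → 20 < 120
  lb-1: +30 → 30 < 120
  queue-1: +40 → 40 < 110
Round 2 — app-b pages on-call.
  db-m: +40 → 60 < 120
No further pages.

yes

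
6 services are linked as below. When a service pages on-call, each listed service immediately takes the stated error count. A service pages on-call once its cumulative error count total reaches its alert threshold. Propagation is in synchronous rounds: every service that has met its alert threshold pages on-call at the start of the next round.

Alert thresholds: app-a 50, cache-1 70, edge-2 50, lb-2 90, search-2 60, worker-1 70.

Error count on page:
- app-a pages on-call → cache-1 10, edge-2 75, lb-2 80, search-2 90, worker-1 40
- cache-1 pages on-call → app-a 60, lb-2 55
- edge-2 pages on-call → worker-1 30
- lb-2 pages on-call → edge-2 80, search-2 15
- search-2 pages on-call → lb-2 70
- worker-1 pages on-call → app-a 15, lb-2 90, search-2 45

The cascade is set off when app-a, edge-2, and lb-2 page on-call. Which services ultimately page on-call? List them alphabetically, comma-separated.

Round 1 — app-a, edge-2, lb-2 page on-call (initial).
  cache-1: +10 → 10 < 70
  search-2: +90+15 → 105 ≥ 60
  worker-1: +40+30 → 70 ≥ 70
Round 2 — search-2, worker-1 page on-call.
No further pages.

app-a, edge-2, lb-2, search-2, worker-1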